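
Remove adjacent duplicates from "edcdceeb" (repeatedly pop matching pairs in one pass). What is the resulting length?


Input: edcdceeb
Stack-based adjacent duplicate removal:
  Read 'e': push. Stack: e
  Read 'd': push. Stack: ed
  Read 'c': push. Stack: edc
  Read 'd': push. Stack: edcd
  Read 'c': push. Stack: edcdc
  Read 'e': push. Stack: edcdce
  Read 'e': matches stack top 'e' => pop. Stack: edcdc
  Read 'b': push. Stack: edcdcb
Final stack: "edcdcb" (length 6)

6


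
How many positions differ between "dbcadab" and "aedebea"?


Comparing "dbcadab" and "aedebea" position by position:
  Position 0: 'd' vs 'a' => DIFFER
  Position 1: 'b' vs 'e' => DIFFER
  Position 2: 'c' vs 'd' => DIFFER
  Position 3: 'a' vs 'e' => DIFFER
  Position 4: 'd' vs 'b' => DIFFER
  Position 5: 'a' vs 'e' => DIFFER
  Position 6: 'b' vs 'a' => DIFFER
Positions that differ: 7

7


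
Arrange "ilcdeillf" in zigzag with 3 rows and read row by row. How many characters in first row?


Zigzag "ilcdeillf" into 3 rows:
Placing characters:
  'i' => row 0
  'l' => row 1
  'c' => row 2
  'd' => row 1
  'e' => row 0
  'i' => row 1
  'l' => row 2
  'l' => row 1
  'f' => row 0
Rows:
  Row 0: "ief"
  Row 1: "ldil"
  Row 2: "cl"
First row length: 3

3


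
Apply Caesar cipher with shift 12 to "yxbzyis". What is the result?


Caesar cipher: shift "yxbzyis" by 12
  'y' (pos 24) + 12 = pos 10 = 'k'
  'x' (pos 23) + 12 = pos 9 = 'j'
  'b' (pos 1) + 12 = pos 13 = 'n'
  'z' (pos 25) + 12 = pos 11 = 'l'
  'y' (pos 24) + 12 = pos 10 = 'k'
  'i' (pos 8) + 12 = pos 20 = 'u'
  's' (pos 18) + 12 = pos 4 = 'e'
Result: kjnlkue

kjnlkue


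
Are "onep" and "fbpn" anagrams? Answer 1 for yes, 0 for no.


Strings: "onep", "fbpn"
Sorted first:  enop
Sorted second: bfnp
Differ at position 0: 'e' vs 'b' => not anagrams

0


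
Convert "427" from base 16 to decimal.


Input: "427" in base 16
Positional expansion:
  Digit '4' (value 4) x 16^2 = 1024
  Digit '2' (value 2) x 16^1 = 32
  Digit '7' (value 7) x 16^0 = 7
Sum = 1063

1063


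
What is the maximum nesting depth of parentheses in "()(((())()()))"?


Input: "()(((())()()))"
Tracking depth:
  Position 0 '(': depth becomes 1
  Position 1 ')': depth becomes 0
  Position 2 '(': depth becomes 1
  Position 3 '(': depth becomes 2
  Position 4 '(': depth becomes 3
  Position 5 '(': depth becomes 4
  Position 6 ')': depth becomes 3
  Position 7 ')': depth becomes 2
  Position 8 '(': depth becomes 3
  Position 9 ')': depth becomes 2
  Position 10 '(': depth becomes 3
  Position 11 ')': depth becomes 2
  Position 12 ')': depth becomes 1
  Position 13 ')': depth becomes 0
Maximum depth reached: 4

4


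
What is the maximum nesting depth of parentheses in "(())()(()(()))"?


Input: "(())()(()(()))"
Tracking depth:
  Position 0 '(': depth becomes 1
  Position 1 '(': depth becomes 2
  Position 2 ')': depth becomes 1
  Position 3 ')': depth becomes 0
  Position 4 '(': depth becomes 1
  Position 5 ')': depth becomes 0
  Position 6 '(': depth becomes 1
  Position 7 '(': depth becomes 2
  Position 8 ')': depth becomes 1
  Position 9 '(': depth becomes 2
  Position 10 '(': depth becomes 3
  Position 11 ')': depth becomes 2
  Position 12 ')': depth becomes 1
  Position 13 ')': depth becomes 0
Maximum depth reached: 3

3


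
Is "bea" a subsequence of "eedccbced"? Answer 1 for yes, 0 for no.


Check if "bea" is a subsequence of "eedccbced"
Greedy scan:
  Position 0 ('e'): no match needed
  Position 1 ('e'): no match needed
  Position 2 ('d'): no match needed
  Position 3 ('c'): no match needed
  Position 4 ('c'): no match needed
  Position 5 ('b'): matches sub[0] = 'b'
  Position 6 ('c'): no match needed
  Position 7 ('e'): matches sub[1] = 'e'
  Position 8 ('d'): no match needed
Only matched 2/3 characters => not a subsequence

0


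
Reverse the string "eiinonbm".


Input: eiinonbm
Reading characters right to left:
  Position 7: 'm'
  Position 6: 'b'
  Position 5: 'n'
  Position 4: 'o'
  Position 3: 'n'
  Position 2: 'i'
  Position 1: 'i'
  Position 0: 'e'
Reversed: mbnoniie

mbnoniie


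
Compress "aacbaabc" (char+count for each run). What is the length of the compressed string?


Input: aacbaabc
Runs:
  'a' x 2 => "a2"
  'c' x 1 => "c1"
  'b' x 1 => "b1"
  'a' x 2 => "a2"
  'b' x 1 => "b1"
  'c' x 1 => "c1"
Compressed: "a2c1b1a2b1c1"
Compressed length: 12

12


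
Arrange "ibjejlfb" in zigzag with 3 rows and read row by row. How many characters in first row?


Zigzag "ibjejlfb" into 3 rows:
Placing characters:
  'i' => row 0
  'b' => row 1
  'j' => row 2
  'e' => row 1
  'j' => row 0
  'l' => row 1
  'f' => row 2
  'b' => row 1
Rows:
  Row 0: "ij"
  Row 1: "belb"
  Row 2: "jf"
First row length: 2

2


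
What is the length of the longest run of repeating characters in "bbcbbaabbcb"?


Input: "bbcbbaabbcb"
Scanning for longest run:
  Position 1 ('b'): continues run of 'b', length=2
  Position 2 ('c'): new char, reset run to 1
  Position 3 ('b'): new char, reset run to 1
  Position 4 ('b'): continues run of 'b', length=2
  Position 5 ('a'): new char, reset run to 1
  Position 6 ('a'): continues run of 'a', length=2
  Position 7 ('b'): new char, reset run to 1
  Position 8 ('b'): continues run of 'b', length=2
  Position 9 ('c'): new char, reset run to 1
  Position 10 ('b'): new char, reset run to 1
Longest run: 'b' with length 2

2


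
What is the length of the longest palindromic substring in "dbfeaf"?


Input: "dbfeaf"
Checking substrings for palindromes:
  No multi-char palindromic substrings found
Longest palindromic substring: "d" with length 1

1


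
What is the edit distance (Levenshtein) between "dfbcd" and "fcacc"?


Computing edit distance: "dfbcd" -> "fcacc"
DP table:
           f    c    a    c    c
      0    1    2    3    4    5
  d   1    1    2    3    4    5
  f   2    1    2    3    4    5
  b   3    2    2    3    4    5
  c   4    3    2    3    3    4
  d   5    4    3    3    4    4
Edit distance = dp[5][5] = 4

4


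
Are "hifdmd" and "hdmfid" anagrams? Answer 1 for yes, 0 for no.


Strings: "hifdmd", "hdmfid"
Sorted first:  ddfhim
Sorted second: ddfhim
Sorted forms match => anagrams

1


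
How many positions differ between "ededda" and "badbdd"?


Comparing "ededda" and "badbdd" position by position:
  Position 0: 'e' vs 'b' => DIFFER
  Position 1: 'd' vs 'a' => DIFFER
  Position 2: 'e' vs 'd' => DIFFER
  Position 3: 'd' vs 'b' => DIFFER
  Position 4: 'd' vs 'd' => same
  Position 5: 'a' vs 'd' => DIFFER
Positions that differ: 5

5


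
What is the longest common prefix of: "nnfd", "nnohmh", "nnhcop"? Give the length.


Words: nnfd, nnohmh, nnhcop
  Position 0: all 'n' => match
  Position 1: all 'n' => match
  Position 2: ('f', 'o', 'h') => mismatch, stop
LCP = "nn" (length 2)

2


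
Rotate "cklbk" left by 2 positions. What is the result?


Input: "cklbk", rotate left by 2
First 2 characters: "ck"
Remaining characters: "lbk"
Concatenate remaining + first: "lbk" + "ck" = "lbkck"

lbkck


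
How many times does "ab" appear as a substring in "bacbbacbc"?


Searching for "ab" in "bacbbacbc"
Scanning each position:
  Position 0: "ba" => no
  Position 1: "ac" => no
  Position 2: "cb" => no
  Position 3: "bb" => no
  Position 4: "ba" => no
  Position 5: "ac" => no
  Position 6: "cb" => no
  Position 7: "bc" => no
Total occurrences: 0

0


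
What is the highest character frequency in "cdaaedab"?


Input: cdaaedab
Character counts:
  'a': 3
  'b': 1
  'c': 1
  'd': 2
  'e': 1
Maximum frequency: 3

3


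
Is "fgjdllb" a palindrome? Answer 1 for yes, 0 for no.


Input: fgjdllb
Reversed: blldjgf
  Compare pos 0 ('f') with pos 6 ('b'): MISMATCH
  Compare pos 1 ('g') with pos 5 ('l'): MISMATCH
  Compare pos 2 ('j') with pos 4 ('l'): MISMATCH
Result: not a palindrome

0


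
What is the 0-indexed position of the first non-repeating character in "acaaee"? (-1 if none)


Input: acaaee
Character frequencies:
  'a': 3
  'c': 1
  'e': 2
Scanning left to right for freq == 1:
  Position 0 ('a'): freq=3, skip
  Position 1 ('c'): unique! => answer = 1

1


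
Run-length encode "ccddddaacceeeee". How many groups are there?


Input: ccddddaacceeeee
Scanning for consecutive runs:
  Group 1: 'c' x 2 (positions 0-1)
  Group 2: 'd' x 4 (positions 2-5)
  Group 3: 'a' x 2 (positions 6-7)
  Group 4: 'c' x 2 (positions 8-9)
  Group 5: 'e' x 5 (positions 10-14)
Total groups: 5

5


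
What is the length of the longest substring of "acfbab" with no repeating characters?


Input: "acfbab"
Sliding window (track last position of each char):
  Position 0 ('a'): window [0,0] length 1 -- new best
  Position 1 ('c'): window [0,1] length 2 -- new best
  Position 2 ('f'): window [0,2] length 3 -- new best
  Position 3 ('b'): window [0,3] length 4 -- new best
  Position 4 ('a'): repeat (last at 0), move window start to 1
  Position 4 ('a'): window [1,4] length 4
  Position 5 ('b'): repeat (last at 3), move window start to 4
  Position 5 ('b'): window [4,5] length 2
Longest substring with no repeats: "acfb" with length 4

4


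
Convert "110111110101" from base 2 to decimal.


Input: "110111110101" in base 2
Positional expansion:
  Digit '1' (value 1) x 2^11 = 2048
  Digit '1' (value 1) x 2^10 = 1024
  Digit '0' (value 0) x 2^9 = 0
  Digit '1' (value 1) x 2^8 = 256
  Digit '1' (value 1) x 2^7 = 128
  Digit '1' (value 1) x 2^6 = 64
  Digit '1' (value 1) x 2^5 = 32
  Digit '1' (value 1) x 2^4 = 16
  Digit '0' (value 0) x 2^3 = 0
  Digit '1' (value 1) x 2^2 = 4
  Digit '0' (value 0) x 2^1 = 0
  Digit '1' (value 1) x 2^0 = 1
Sum = 3573

3573


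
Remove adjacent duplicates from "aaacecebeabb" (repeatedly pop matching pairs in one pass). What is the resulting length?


Input: aaacecebeabb
Stack-based adjacent duplicate removal:
  Read 'a': push. Stack: a
  Read 'a': matches stack top 'a' => pop. Stack: (empty)
  Read 'a': push. Stack: a
  Read 'c': push. Stack: ac
  Read 'e': push. Stack: ace
  Read 'c': push. Stack: acec
  Read 'e': push. Stack: acece
  Read 'b': push. Stack: aceceb
  Read 'e': push. Stack: acecebe
  Read 'a': push. Stack: acecebea
  Read 'b': push. Stack: acecebeab
  Read 'b': matches stack top 'b' => pop. Stack: acecebea
Final stack: "acecebea" (length 8)

8


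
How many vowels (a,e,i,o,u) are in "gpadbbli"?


Input: gpadbbli
Checking each character:
  'g' at position 0: consonant
  'p' at position 1: consonant
  'a' at position 2: vowel (running total: 1)
  'd' at position 3: consonant
  'b' at position 4: consonant
  'b' at position 5: consonant
  'l' at position 6: consonant
  'i' at position 7: vowel (running total: 2)
Total vowels: 2

2


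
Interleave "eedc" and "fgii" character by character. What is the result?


Interleaving "eedc" and "fgii":
  Position 0: 'e' from first, 'f' from second => "ef"
  Position 1: 'e' from first, 'g' from second => "eg"
  Position 2: 'd' from first, 'i' from second => "di"
  Position 3: 'c' from first, 'i' from second => "ci"
Result: efegdici

efegdici


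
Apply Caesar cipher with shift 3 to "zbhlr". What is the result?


Caesar cipher: shift "zbhlr" by 3
  'z' (pos 25) + 3 = pos 2 = 'c'
  'b' (pos 1) + 3 = pos 4 = 'e'
  'h' (pos 7) + 3 = pos 10 = 'k'
  'l' (pos 11) + 3 = pos 14 = 'o'
  'r' (pos 17) + 3 = pos 20 = 'u'
Result: cekou

cekou


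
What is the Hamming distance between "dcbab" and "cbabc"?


Comparing "dcbab" and "cbabc" position by position:
  Position 0: 'd' vs 'c' => differ
  Position 1: 'c' vs 'b' => differ
  Position 2: 'b' vs 'a' => differ
  Position 3: 'a' vs 'b' => differ
  Position 4: 'b' vs 'c' => differ
Total differences (Hamming distance): 5

5


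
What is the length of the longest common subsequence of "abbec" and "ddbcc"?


LCS of "abbec" and "ddbcc"
DP table:
           d    d    b    c    c
      0    0    0    0    0    0
  a   0    0    0    0    0    0
  b   0    0    0    1    1    1
  b   0    0    0    1    1    1
  e   0    0    0    1    1    1
  c   0    0    0    1    2    2
LCS length = dp[5][5] = 2

2


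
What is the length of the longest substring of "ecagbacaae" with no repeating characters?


Input: "ecagbacaae"
Sliding window (track last position of each char):
  Position 0 ('e'): window [0,0] length 1 -- new best
  Position 1 ('c'): window [0,1] length 2 -- new best
  Position 2 ('a'): window [0,2] length 3 -- new best
  Position 3 ('g'): window [0,3] length 4 -- new best
  Position 4 ('b'): window [0,4] length 5 -- new best
  Position 5 ('a'): repeat (last at 2), move window start to 3
  Position 5 ('a'): window [3,5] length 3
  Position 6 ('c'): window [3,6] length 4
  Position 7 ('a'): repeat (last at 5), move window start to 6
  Position 7 ('a'): window [6,7] length 2
  Position 8 ('a'): repeat (last at 7), move window start to 8
  Position 8 ('a'): window [8,8] length 1
  Position 9 ('e'): window [8,9] length 2
Longest substring with no repeats: "ecagb" with length 5

5


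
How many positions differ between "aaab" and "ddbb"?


Comparing "aaab" and "ddbb" position by position:
  Position 0: 'a' vs 'd' => DIFFER
  Position 1: 'a' vs 'd' => DIFFER
  Position 2: 'a' vs 'b' => DIFFER
  Position 3: 'b' vs 'b' => same
Positions that differ: 3

3


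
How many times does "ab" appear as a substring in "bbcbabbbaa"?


Searching for "ab" in "bbcbabbbaa"
Scanning each position:
  Position 0: "bb" => no
  Position 1: "bc" => no
  Position 2: "cb" => no
  Position 3: "ba" => no
  Position 4: "ab" => MATCH
  Position 5: "bb" => no
  Position 6: "bb" => no
  Position 7: "ba" => no
  Position 8: "aa" => no
Total occurrences: 1

1


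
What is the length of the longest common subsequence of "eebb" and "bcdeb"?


LCS of "eebb" and "bcdeb"
DP table:
           b    c    d    e    b
      0    0    0    0    0    0
  e   0    0    0    0    1    1
  e   0    0    0    0    1    1
  b   0    1    1    1    1    2
  b   0    1    1    1    1    2
LCS length = dp[4][5] = 2

2


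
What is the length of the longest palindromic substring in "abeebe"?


Input: "abeebe"
Checking substrings for palindromes:
  [1:5] "beeb" (len 4) => palindrome
  [3:6] "ebe" (len 3) => palindrome
  [2:4] "ee" (len 2) => palindrome
Longest palindromic substring: "beeb" with length 4

4


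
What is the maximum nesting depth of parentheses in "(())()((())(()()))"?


Input: "(())()((())(()()))"
Tracking depth:
  Position 0 '(': depth becomes 1
  Position 1 '(': depth becomes 2
  Position 2 ')': depth becomes 1
  Position 3 ')': depth becomes 0
  Position 4 '(': depth becomes 1
  Position 5 ')': depth becomes 0
  Position 6 '(': depth becomes 1
  Position 7 '(': depth becomes 2
  Position 8 '(': depth becomes 3
  Position 9 ')': depth becomes 2
  Position 10 ')': depth becomes 1
  Position 11 '(': depth becomes 2
  Position 12 '(': depth becomes 3
  Position 13 ')': depth becomes 2
  Position 14 '(': depth becomes 3
  Position 15 ')': depth becomes 2
  Position 16 ')': depth becomes 1
  Position 17 ')': depth becomes 0
Maximum depth reached: 3

3


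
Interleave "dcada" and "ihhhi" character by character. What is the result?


Interleaving "dcada" and "ihhhi":
  Position 0: 'd' from first, 'i' from second => "di"
  Position 1: 'c' from first, 'h' from second => "ch"
  Position 2: 'a' from first, 'h' from second => "ah"
  Position 3: 'd' from first, 'h' from second => "dh"
  Position 4: 'a' from first, 'i' from second => "ai"
Result: dichahdhai

dichahdhai


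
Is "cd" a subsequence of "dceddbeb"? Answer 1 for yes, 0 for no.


Check if "cd" is a subsequence of "dceddbeb"
Greedy scan:
  Position 0 ('d'): no match needed
  Position 1 ('c'): matches sub[0] = 'c'
  Position 2 ('e'): no match needed
  Position 3 ('d'): matches sub[1] = 'd'
  Position 4 ('d'): no match needed
  Position 5 ('b'): no match needed
  Position 6 ('e'): no match needed
  Position 7 ('b'): no match needed
All 2 characters matched => is a subsequence

1


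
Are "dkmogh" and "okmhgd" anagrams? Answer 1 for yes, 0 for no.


Strings: "dkmogh", "okmhgd"
Sorted first:  dghkmo
Sorted second: dghkmo
Sorted forms match => anagrams

1


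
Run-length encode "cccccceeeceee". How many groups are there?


Input: cccccceeeceee
Scanning for consecutive runs:
  Group 1: 'c' x 6 (positions 0-5)
  Group 2: 'e' x 3 (positions 6-8)
  Group 3: 'c' x 1 (positions 9-9)
  Group 4: 'e' x 3 (positions 10-12)
Total groups: 4

4


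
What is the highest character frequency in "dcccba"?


Input: dcccba
Character counts:
  'a': 1
  'b': 1
  'c': 3
  'd': 1
Maximum frequency: 3

3


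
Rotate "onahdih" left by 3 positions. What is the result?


Input: "onahdih", rotate left by 3
First 3 characters: "ona"
Remaining characters: "hdih"
Concatenate remaining + first: "hdih" + "ona" = "hdihona"

hdihona


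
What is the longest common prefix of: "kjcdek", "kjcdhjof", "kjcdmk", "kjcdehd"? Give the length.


Words: kjcdek, kjcdhjof, kjcdmk, kjcdehd
  Position 0: all 'k' => match
  Position 1: all 'j' => match
  Position 2: all 'c' => match
  Position 3: all 'd' => match
  Position 4: ('e', 'h', 'm', 'e') => mismatch, stop
LCP = "kjcd" (length 4)

4


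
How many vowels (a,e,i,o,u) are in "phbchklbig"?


Input: phbchklbig
Checking each character:
  'p' at position 0: consonant
  'h' at position 1: consonant
  'b' at position 2: consonant
  'c' at position 3: consonant
  'h' at position 4: consonant
  'k' at position 5: consonant
  'l' at position 6: consonant
  'b' at position 7: consonant
  'i' at position 8: vowel (running total: 1)
  'g' at position 9: consonant
Total vowels: 1

1


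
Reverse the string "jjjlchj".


Input: jjjlchj
Reading characters right to left:
  Position 6: 'j'
  Position 5: 'h'
  Position 4: 'c'
  Position 3: 'l'
  Position 2: 'j'
  Position 1: 'j'
  Position 0: 'j'
Reversed: jhcljjj

jhcljjj


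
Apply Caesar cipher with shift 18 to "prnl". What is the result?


Caesar cipher: shift "prnl" by 18
  'p' (pos 15) + 18 = pos 7 = 'h'
  'r' (pos 17) + 18 = pos 9 = 'j'
  'n' (pos 13) + 18 = pos 5 = 'f'
  'l' (pos 11) + 18 = pos 3 = 'd'
Result: hjfd

hjfd


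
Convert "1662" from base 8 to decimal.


Input: "1662" in base 8
Positional expansion:
  Digit '1' (value 1) x 8^3 = 512
  Digit '6' (value 6) x 8^2 = 384
  Digit '6' (value 6) x 8^1 = 48
  Digit '2' (value 2) x 8^0 = 2
Sum = 946

946


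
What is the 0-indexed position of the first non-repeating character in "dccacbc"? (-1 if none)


Input: dccacbc
Character frequencies:
  'a': 1
  'b': 1
  'c': 4
  'd': 1
Scanning left to right for freq == 1:
  Position 0 ('d'): unique! => answer = 0

0


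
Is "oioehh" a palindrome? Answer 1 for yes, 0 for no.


Input: oioehh
Reversed: hheoio
  Compare pos 0 ('o') with pos 5 ('h'): MISMATCH
  Compare pos 1 ('i') with pos 4 ('h'): MISMATCH
  Compare pos 2 ('o') with pos 3 ('e'): MISMATCH
Result: not a palindrome

0


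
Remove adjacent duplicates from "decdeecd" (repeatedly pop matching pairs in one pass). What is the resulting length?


Input: decdeecd
Stack-based adjacent duplicate removal:
  Read 'd': push. Stack: d
  Read 'e': push. Stack: de
  Read 'c': push. Stack: dec
  Read 'd': push. Stack: decd
  Read 'e': push. Stack: decde
  Read 'e': matches stack top 'e' => pop. Stack: decd
  Read 'c': push. Stack: decdc
  Read 'd': push. Stack: decdcd
Final stack: "decdcd" (length 6)

6


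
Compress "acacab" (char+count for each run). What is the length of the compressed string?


Input: acacab
Runs:
  'a' x 1 => "a1"
  'c' x 1 => "c1"
  'a' x 1 => "a1"
  'c' x 1 => "c1"
  'a' x 1 => "a1"
  'b' x 1 => "b1"
Compressed: "a1c1a1c1a1b1"
Compressed length: 12

12


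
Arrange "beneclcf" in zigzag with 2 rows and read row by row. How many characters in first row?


Zigzag "beneclcf" into 2 rows:
Placing characters:
  'b' => row 0
  'e' => row 1
  'n' => row 0
  'e' => row 1
  'c' => row 0
  'l' => row 1
  'c' => row 0
  'f' => row 1
Rows:
  Row 0: "bncc"
  Row 1: "eelf"
First row length: 4

4


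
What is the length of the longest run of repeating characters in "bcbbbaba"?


Input: "bcbbbaba"
Scanning for longest run:
  Position 1 ('c'): new char, reset run to 1
  Position 2 ('b'): new char, reset run to 1
  Position 3 ('b'): continues run of 'b', length=2
  Position 4 ('b'): continues run of 'b', length=3
  Position 5 ('a'): new char, reset run to 1
  Position 6 ('b'): new char, reset run to 1
  Position 7 ('a'): new char, reset run to 1
Longest run: 'b' with length 3

3


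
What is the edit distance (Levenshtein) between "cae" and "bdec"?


Computing edit distance: "cae" -> "bdec"
DP table:
           b    d    e    c
      0    1    2    3    4
  c   1    1    2    3    3
  a   2    2    2    3    4
  e   3    3    3    2    3
Edit distance = dp[3][4] = 3

3


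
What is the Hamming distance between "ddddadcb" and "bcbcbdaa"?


Comparing "ddddadcb" and "bcbcbdaa" position by position:
  Position 0: 'd' vs 'b' => differ
  Position 1: 'd' vs 'c' => differ
  Position 2: 'd' vs 'b' => differ
  Position 3: 'd' vs 'c' => differ
  Position 4: 'a' vs 'b' => differ
  Position 5: 'd' vs 'd' => same
  Position 6: 'c' vs 'a' => differ
  Position 7: 'b' vs 'a' => differ
Total differences (Hamming distance): 7

7


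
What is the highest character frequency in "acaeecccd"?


Input: acaeecccd
Character counts:
  'a': 2
  'c': 4
  'd': 1
  'e': 2
Maximum frequency: 4

4


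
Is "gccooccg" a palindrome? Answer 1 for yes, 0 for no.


Input: gccooccg
Reversed: gccooccg
  Compare pos 0 ('g') with pos 7 ('g'): match
  Compare pos 1 ('c') with pos 6 ('c'): match
  Compare pos 2 ('c') with pos 5 ('c'): match
  Compare pos 3 ('o') with pos 4 ('o'): match
Result: palindrome

1


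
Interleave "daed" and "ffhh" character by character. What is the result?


Interleaving "daed" and "ffhh":
  Position 0: 'd' from first, 'f' from second => "df"
  Position 1: 'a' from first, 'f' from second => "af"
  Position 2: 'e' from first, 'h' from second => "eh"
  Position 3: 'd' from first, 'h' from second => "dh"
Result: dfafehdh

dfafehdh


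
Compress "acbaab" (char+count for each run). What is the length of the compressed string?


Input: acbaab
Runs:
  'a' x 1 => "a1"
  'c' x 1 => "c1"
  'b' x 1 => "b1"
  'a' x 2 => "a2"
  'b' x 1 => "b1"
Compressed: "a1c1b1a2b1"
Compressed length: 10

10


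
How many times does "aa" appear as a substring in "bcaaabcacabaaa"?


Searching for "aa" in "bcaaabcacabaaa"
Scanning each position:
  Position 0: "bc" => no
  Position 1: "ca" => no
  Position 2: "aa" => MATCH
  Position 3: "aa" => MATCH
  Position 4: "ab" => no
  Position 5: "bc" => no
  Position 6: "ca" => no
  Position 7: "ac" => no
  Position 8: "ca" => no
  Position 9: "ab" => no
  Position 10: "ba" => no
  Position 11: "aa" => MATCH
  Position 12: "aa" => MATCH
Total occurrences: 4

4


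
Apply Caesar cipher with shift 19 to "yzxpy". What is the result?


Caesar cipher: shift "yzxpy" by 19
  'y' (pos 24) + 19 = pos 17 = 'r'
  'z' (pos 25) + 19 = pos 18 = 's'
  'x' (pos 23) + 19 = pos 16 = 'q'
  'p' (pos 15) + 19 = pos 8 = 'i'
  'y' (pos 24) + 19 = pos 17 = 'r'
Result: rsqir

rsqir


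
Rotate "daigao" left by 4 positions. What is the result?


Input: "daigao", rotate left by 4
First 4 characters: "daig"
Remaining characters: "ao"
Concatenate remaining + first: "ao" + "daig" = "aodaig"

aodaig


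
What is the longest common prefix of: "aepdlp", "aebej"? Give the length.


Words: aepdlp, aebej
  Position 0: all 'a' => match
  Position 1: all 'e' => match
  Position 2: ('p', 'b') => mismatch, stop
LCP = "ae" (length 2)

2


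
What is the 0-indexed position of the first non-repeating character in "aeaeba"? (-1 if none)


Input: aeaeba
Character frequencies:
  'a': 3
  'b': 1
  'e': 2
Scanning left to right for freq == 1:
  Position 0 ('a'): freq=3, skip
  Position 1 ('e'): freq=2, skip
  Position 2 ('a'): freq=3, skip
  Position 3 ('e'): freq=2, skip
  Position 4 ('b'): unique! => answer = 4

4


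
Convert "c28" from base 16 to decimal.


Input: "c28" in base 16
Positional expansion:
  Digit 'c' (value 12) x 16^2 = 3072
  Digit '2' (value 2) x 16^1 = 32
  Digit '8' (value 8) x 16^0 = 8
Sum = 3112

3112


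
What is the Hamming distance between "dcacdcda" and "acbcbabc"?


Comparing "dcacdcda" and "acbcbabc" position by position:
  Position 0: 'd' vs 'a' => differ
  Position 1: 'c' vs 'c' => same
  Position 2: 'a' vs 'b' => differ
  Position 3: 'c' vs 'c' => same
  Position 4: 'd' vs 'b' => differ
  Position 5: 'c' vs 'a' => differ
  Position 6: 'd' vs 'b' => differ
  Position 7: 'a' vs 'c' => differ
Total differences (Hamming distance): 6

6


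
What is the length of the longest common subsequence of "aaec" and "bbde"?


LCS of "aaec" and "bbde"
DP table:
           b    b    d    e
      0    0    0    0    0
  a   0    0    0    0    0
  a   0    0    0    0    0
  e   0    0    0    0    1
  c   0    0    0    0    1
LCS length = dp[4][4] = 1

1


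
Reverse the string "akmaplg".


Input: akmaplg
Reading characters right to left:
  Position 6: 'g'
  Position 5: 'l'
  Position 4: 'p'
  Position 3: 'a'
  Position 2: 'm'
  Position 1: 'k'
  Position 0: 'a'
Reversed: glpamka

glpamka


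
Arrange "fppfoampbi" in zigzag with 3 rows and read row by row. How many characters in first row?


Zigzag "fppfoampbi" into 3 rows:
Placing characters:
  'f' => row 0
  'p' => row 1
  'p' => row 2
  'f' => row 1
  'o' => row 0
  'a' => row 1
  'm' => row 2
  'p' => row 1
  'b' => row 0
  'i' => row 1
Rows:
  Row 0: "fob"
  Row 1: "pfapi"
  Row 2: "pm"
First row length: 3

3


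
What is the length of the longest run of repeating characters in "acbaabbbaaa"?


Input: "acbaabbbaaa"
Scanning for longest run:
  Position 1 ('c'): new char, reset run to 1
  Position 2 ('b'): new char, reset run to 1
  Position 3 ('a'): new char, reset run to 1
  Position 4 ('a'): continues run of 'a', length=2
  Position 5 ('b'): new char, reset run to 1
  Position 6 ('b'): continues run of 'b', length=2
  Position 7 ('b'): continues run of 'b', length=3
  Position 8 ('a'): new char, reset run to 1
  Position 9 ('a'): continues run of 'a', length=2
  Position 10 ('a'): continues run of 'a', length=3
Longest run: 'b' with length 3

3


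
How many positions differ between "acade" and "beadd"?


Comparing "acade" and "beadd" position by position:
  Position 0: 'a' vs 'b' => DIFFER
  Position 1: 'c' vs 'e' => DIFFER
  Position 2: 'a' vs 'a' => same
  Position 3: 'd' vs 'd' => same
  Position 4: 'e' vs 'd' => DIFFER
Positions that differ: 3

3


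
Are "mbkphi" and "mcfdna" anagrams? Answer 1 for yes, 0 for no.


Strings: "mbkphi", "mcfdna"
Sorted first:  bhikmp
Sorted second: acdfmn
Differ at position 0: 'b' vs 'a' => not anagrams

0


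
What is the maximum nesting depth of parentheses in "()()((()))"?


Input: "()()((()))"
Tracking depth:
  Position 0 '(': depth becomes 1
  Position 1 ')': depth becomes 0
  Position 2 '(': depth becomes 1
  Position 3 ')': depth becomes 0
  Position 4 '(': depth becomes 1
  Position 5 '(': depth becomes 2
  Position 6 '(': depth becomes 3
  Position 7 ')': depth becomes 2
  Position 8 ')': depth becomes 1
  Position 9 ')': depth becomes 0
Maximum depth reached: 3

3


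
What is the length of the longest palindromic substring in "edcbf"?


Input: "edcbf"
Checking substrings for palindromes:
  No multi-char palindromic substrings found
Longest palindromic substring: "e" with length 1

1


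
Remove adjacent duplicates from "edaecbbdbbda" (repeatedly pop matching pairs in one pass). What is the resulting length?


Input: edaecbbdbbda
Stack-based adjacent duplicate removal:
  Read 'e': push. Stack: e
  Read 'd': push. Stack: ed
  Read 'a': push. Stack: eda
  Read 'e': push. Stack: edae
  Read 'c': push. Stack: edaec
  Read 'b': push. Stack: edaecb
  Read 'b': matches stack top 'b' => pop. Stack: edaec
  Read 'd': push. Stack: edaecd
  Read 'b': push. Stack: edaecdb
  Read 'b': matches stack top 'b' => pop. Stack: edaecd
  Read 'd': matches stack top 'd' => pop. Stack: edaec
  Read 'a': push. Stack: edaeca
Final stack: "edaeca" (length 6)

6


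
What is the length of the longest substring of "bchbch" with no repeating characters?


Input: "bchbch"
Sliding window (track last position of each char):
  Position 0 ('b'): window [0,0] length 1 -- new best
  Position 1 ('c'): window [0,1] length 2 -- new best
  Position 2 ('h'): window [0,2] length 3 -- new best
  Position 3 ('b'): repeat (last at 0), move window start to 1
  Position 3 ('b'): window [1,3] length 3
  Position 4 ('c'): repeat (last at 1), move window start to 2
  Position 4 ('c'): window [2,4] length 3
  Position 5 ('h'): repeat (last at 2), move window start to 3
  Position 5 ('h'): window [3,5] length 3
Longest substring with no repeats: "bch" with length 3

3


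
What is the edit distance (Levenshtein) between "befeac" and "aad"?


Computing edit distance: "befeac" -> "aad"
DP table:
           a    a    d
      0    1    2    3
  b   1    1    2    3
  e   2    2    2    3
  f   3    3    3    3
  e   4    4    4    4
  a   5    4    4    5
  c   6    5    5    5
Edit distance = dp[6][3] = 5

5


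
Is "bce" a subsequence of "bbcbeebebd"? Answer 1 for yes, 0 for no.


Check if "bce" is a subsequence of "bbcbeebebd"
Greedy scan:
  Position 0 ('b'): matches sub[0] = 'b'
  Position 1 ('b'): no match needed
  Position 2 ('c'): matches sub[1] = 'c'
  Position 3 ('b'): no match needed
  Position 4 ('e'): matches sub[2] = 'e'
  Position 5 ('e'): no match needed
  Position 6 ('b'): no match needed
  Position 7 ('e'): no match needed
  Position 8 ('b'): no match needed
  Position 9 ('d'): no match needed
All 3 characters matched => is a subsequence

1


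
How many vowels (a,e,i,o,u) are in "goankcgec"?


Input: goankcgec
Checking each character:
  'g' at position 0: consonant
  'o' at position 1: vowel (running total: 1)
  'a' at position 2: vowel (running total: 2)
  'n' at position 3: consonant
  'k' at position 4: consonant
  'c' at position 5: consonant
  'g' at position 6: consonant
  'e' at position 7: vowel (running total: 3)
  'c' at position 8: consonant
Total vowels: 3

3


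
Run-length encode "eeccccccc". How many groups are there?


Input: eeccccccc
Scanning for consecutive runs:
  Group 1: 'e' x 2 (positions 0-1)
  Group 2: 'c' x 7 (positions 2-8)
Total groups: 2

2


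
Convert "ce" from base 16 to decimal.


Input: "ce" in base 16
Positional expansion:
  Digit 'c' (value 12) x 16^1 = 192
  Digit 'e' (value 14) x 16^0 = 14
Sum = 206

206


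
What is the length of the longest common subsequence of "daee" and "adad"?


LCS of "daee" and "adad"
DP table:
           a    d    a    d
      0    0    0    0    0
  d   0    0    1    1    1
  a   0    1    1    2    2
  e   0    1    1    2    2
  e   0    1    1    2    2
LCS length = dp[4][4] = 2

2


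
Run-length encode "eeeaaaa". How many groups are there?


Input: eeeaaaa
Scanning for consecutive runs:
  Group 1: 'e' x 3 (positions 0-2)
  Group 2: 'a' x 4 (positions 3-6)
Total groups: 2

2


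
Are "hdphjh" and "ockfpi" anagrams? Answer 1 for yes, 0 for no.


Strings: "hdphjh", "ockfpi"
Sorted first:  dhhhjp
Sorted second: cfikop
Differ at position 0: 'd' vs 'c' => not anagrams

0


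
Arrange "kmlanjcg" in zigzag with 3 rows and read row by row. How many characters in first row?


Zigzag "kmlanjcg" into 3 rows:
Placing characters:
  'k' => row 0
  'm' => row 1
  'l' => row 2
  'a' => row 1
  'n' => row 0
  'j' => row 1
  'c' => row 2
  'g' => row 1
Rows:
  Row 0: "kn"
  Row 1: "majg"
  Row 2: "lc"
First row length: 2

2


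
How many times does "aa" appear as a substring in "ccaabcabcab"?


Searching for "aa" in "ccaabcabcab"
Scanning each position:
  Position 0: "cc" => no
  Position 1: "ca" => no
  Position 2: "aa" => MATCH
  Position 3: "ab" => no
  Position 4: "bc" => no
  Position 5: "ca" => no
  Position 6: "ab" => no
  Position 7: "bc" => no
  Position 8: "ca" => no
  Position 9: "ab" => no
Total occurrences: 1

1


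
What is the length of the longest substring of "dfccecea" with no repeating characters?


Input: "dfccecea"
Sliding window (track last position of each char):
  Position 0 ('d'): window [0,0] length 1 -- new best
  Position 1 ('f'): window [0,1] length 2 -- new best
  Position 2 ('c'): window [0,2] length 3 -- new best
  Position 3 ('c'): repeat (last at 2), move window start to 3
  Position 3 ('c'): window [3,3] length 1
  Position 4 ('e'): window [3,4] length 2
  Position 5 ('c'): repeat (last at 3), move window start to 4
  Position 5 ('c'): window [4,5] length 2
  Position 6 ('e'): repeat (last at 4), move window start to 5
  Position 6 ('e'): window [5,6] length 2
  Position 7 ('a'): window [5,7] length 3
Longest substring with no repeats: "dfc" with length 3

3


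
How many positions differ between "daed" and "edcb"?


Comparing "daed" and "edcb" position by position:
  Position 0: 'd' vs 'e' => DIFFER
  Position 1: 'a' vs 'd' => DIFFER
  Position 2: 'e' vs 'c' => DIFFER
  Position 3: 'd' vs 'b' => DIFFER
Positions that differ: 4

4


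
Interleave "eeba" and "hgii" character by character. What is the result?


Interleaving "eeba" and "hgii":
  Position 0: 'e' from first, 'h' from second => "eh"
  Position 1: 'e' from first, 'g' from second => "eg"
  Position 2: 'b' from first, 'i' from second => "bi"
  Position 3: 'a' from first, 'i' from second => "ai"
Result: ehegbiai

ehegbiai


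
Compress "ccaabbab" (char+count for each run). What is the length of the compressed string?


Input: ccaabbab
Runs:
  'c' x 2 => "c2"
  'a' x 2 => "a2"
  'b' x 2 => "b2"
  'a' x 1 => "a1"
  'b' x 1 => "b1"
Compressed: "c2a2b2a1b1"
Compressed length: 10

10


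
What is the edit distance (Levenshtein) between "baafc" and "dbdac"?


Computing edit distance: "baafc" -> "dbdac"
DP table:
           d    b    d    a    c
      0    1    2    3    4    5
  b   1    1    1    2    3    4
  a   2    2    2    2    2    3
  a   3    3    3    3    2    3
  f   4    4    4    4    3    3
  c   5    5    5    5    4    3
Edit distance = dp[5][5] = 3

3


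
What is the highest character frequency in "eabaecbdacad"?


Input: eabaecbdacad
Character counts:
  'a': 4
  'b': 2
  'c': 2
  'd': 2
  'e': 2
Maximum frequency: 4

4


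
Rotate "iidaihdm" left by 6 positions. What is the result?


Input: "iidaihdm", rotate left by 6
First 6 characters: "iidaih"
Remaining characters: "dm"
Concatenate remaining + first: "dm" + "iidaih" = "dmiidaih"

dmiidaih


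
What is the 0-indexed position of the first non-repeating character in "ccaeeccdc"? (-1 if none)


Input: ccaeeccdc
Character frequencies:
  'a': 1
  'c': 5
  'd': 1
  'e': 2
Scanning left to right for freq == 1:
  Position 0 ('c'): freq=5, skip
  Position 1 ('c'): freq=5, skip
  Position 2 ('a'): unique! => answer = 2

2


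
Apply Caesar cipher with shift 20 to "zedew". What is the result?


Caesar cipher: shift "zedew" by 20
  'z' (pos 25) + 20 = pos 19 = 't'
  'e' (pos 4) + 20 = pos 24 = 'y'
  'd' (pos 3) + 20 = pos 23 = 'x'
  'e' (pos 4) + 20 = pos 24 = 'y'
  'w' (pos 22) + 20 = pos 16 = 'q'
Result: tyxyq

tyxyq


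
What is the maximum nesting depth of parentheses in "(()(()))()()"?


Input: "(()(()))()()"
Tracking depth:
  Position 0 '(': depth becomes 1
  Position 1 '(': depth becomes 2
  Position 2 ')': depth becomes 1
  Position 3 '(': depth becomes 2
  Position 4 '(': depth becomes 3
  Position 5 ')': depth becomes 2
  Position 6 ')': depth becomes 1
  Position 7 ')': depth becomes 0
  Position 8 '(': depth becomes 1
  Position 9 ')': depth becomes 0
  Position 10 '(': depth becomes 1
  Position 11 ')': depth becomes 0
Maximum depth reached: 3

3


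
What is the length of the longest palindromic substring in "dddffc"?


Input: "dddffc"
Checking substrings for palindromes:
  [0:3] "ddd" (len 3) => palindrome
  [0:2] "dd" (len 2) => palindrome
  [1:3] "dd" (len 2) => palindrome
  [3:5] "ff" (len 2) => palindrome
Longest palindromic substring: "ddd" with length 3

3


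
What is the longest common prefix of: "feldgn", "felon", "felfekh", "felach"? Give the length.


Words: feldgn, felon, felfekh, felach
  Position 0: all 'f' => match
  Position 1: all 'e' => match
  Position 2: all 'l' => match
  Position 3: ('d', 'o', 'f', 'a') => mismatch, stop
LCP = "fel" (length 3)

3


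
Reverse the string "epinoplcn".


Input: epinoplcn
Reading characters right to left:
  Position 8: 'n'
  Position 7: 'c'
  Position 6: 'l'
  Position 5: 'p'
  Position 4: 'o'
  Position 3: 'n'
  Position 2: 'i'
  Position 1: 'p'
  Position 0: 'e'
Reversed: nclponipe

nclponipe


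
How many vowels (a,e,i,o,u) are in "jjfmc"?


Input: jjfmc
Checking each character:
  'j' at position 0: consonant
  'j' at position 1: consonant
  'f' at position 2: consonant
  'm' at position 3: consonant
  'c' at position 4: consonant
Total vowels: 0

0


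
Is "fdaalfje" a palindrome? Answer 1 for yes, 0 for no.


Input: fdaalfje
Reversed: ejflaadf
  Compare pos 0 ('f') with pos 7 ('e'): MISMATCH
  Compare pos 1 ('d') with pos 6 ('j'): MISMATCH
  Compare pos 2 ('a') with pos 5 ('f'): MISMATCH
  Compare pos 3 ('a') with pos 4 ('l'): MISMATCH
Result: not a palindrome

0


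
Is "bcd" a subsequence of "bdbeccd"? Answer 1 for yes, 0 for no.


Check if "bcd" is a subsequence of "bdbeccd"
Greedy scan:
  Position 0 ('b'): matches sub[0] = 'b'
  Position 1 ('d'): no match needed
  Position 2 ('b'): no match needed
  Position 3 ('e'): no match needed
  Position 4 ('c'): matches sub[1] = 'c'
  Position 5 ('c'): no match needed
  Position 6 ('d'): matches sub[2] = 'd'
All 3 characters matched => is a subsequence

1


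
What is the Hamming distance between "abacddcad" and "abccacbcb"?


Comparing "abacddcad" and "abccacbcb" position by position:
  Position 0: 'a' vs 'a' => same
  Position 1: 'b' vs 'b' => same
  Position 2: 'a' vs 'c' => differ
  Position 3: 'c' vs 'c' => same
  Position 4: 'd' vs 'a' => differ
  Position 5: 'd' vs 'c' => differ
  Position 6: 'c' vs 'b' => differ
  Position 7: 'a' vs 'c' => differ
  Position 8: 'd' vs 'b' => differ
Total differences (Hamming distance): 6

6


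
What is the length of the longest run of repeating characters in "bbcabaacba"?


Input: "bbcabaacba"
Scanning for longest run:
  Position 1 ('b'): continues run of 'b', length=2
  Position 2 ('c'): new char, reset run to 1
  Position 3 ('a'): new char, reset run to 1
  Position 4 ('b'): new char, reset run to 1
  Position 5 ('a'): new char, reset run to 1
  Position 6 ('a'): continues run of 'a', length=2
  Position 7 ('c'): new char, reset run to 1
  Position 8 ('b'): new char, reset run to 1
  Position 9 ('a'): new char, reset run to 1
Longest run: 'b' with length 2

2


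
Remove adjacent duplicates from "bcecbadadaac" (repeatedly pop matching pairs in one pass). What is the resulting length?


Input: bcecbadadaac
Stack-based adjacent duplicate removal:
  Read 'b': push. Stack: b
  Read 'c': push. Stack: bc
  Read 'e': push. Stack: bce
  Read 'c': push. Stack: bcec
  Read 'b': push. Stack: bcecb
  Read 'a': push. Stack: bcecba
  Read 'd': push. Stack: bcecbad
  Read 'a': push. Stack: bcecbada
  Read 'd': push. Stack: bcecbadad
  Read 'a': push. Stack: bcecbadada
  Read 'a': matches stack top 'a' => pop. Stack: bcecbadad
  Read 'c': push. Stack: bcecbadadc
Final stack: "bcecbadadc" (length 10)

10


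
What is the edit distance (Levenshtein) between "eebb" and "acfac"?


Computing edit distance: "eebb" -> "acfac"
DP table:
           a    c    f    a    c
      0    1    2    3    4    5
  e   1    1    2    3    4    5
  e   2    2    2    3    4    5
  b   3    3    3    3    4    5
  b   4    4    4    4    4    5
Edit distance = dp[4][5] = 5

5


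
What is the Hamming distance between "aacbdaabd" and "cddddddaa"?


Comparing "aacbdaabd" and "cddddddaa" position by position:
  Position 0: 'a' vs 'c' => differ
  Position 1: 'a' vs 'd' => differ
  Position 2: 'c' vs 'd' => differ
  Position 3: 'b' vs 'd' => differ
  Position 4: 'd' vs 'd' => same
  Position 5: 'a' vs 'd' => differ
  Position 6: 'a' vs 'd' => differ
  Position 7: 'b' vs 'a' => differ
  Position 8: 'd' vs 'a' => differ
Total differences (Hamming distance): 8

8
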